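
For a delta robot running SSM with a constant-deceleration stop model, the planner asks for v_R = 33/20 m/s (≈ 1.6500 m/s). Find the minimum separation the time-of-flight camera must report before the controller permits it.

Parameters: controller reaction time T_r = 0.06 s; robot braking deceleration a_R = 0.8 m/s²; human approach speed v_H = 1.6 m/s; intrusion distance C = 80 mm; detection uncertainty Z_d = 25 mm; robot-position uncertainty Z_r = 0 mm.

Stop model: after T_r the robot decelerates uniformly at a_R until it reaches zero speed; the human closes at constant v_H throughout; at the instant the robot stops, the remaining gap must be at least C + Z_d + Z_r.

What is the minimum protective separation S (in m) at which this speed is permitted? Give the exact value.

S_min = 3393/640 m = 5.3016 m

T_s = v_R/a_R = (33/20)/(4/5) = 2.0625 s
robot covers v_R·T_r = 1.6500·0.0600 = 0.0990 m before braking
braking distance = 1.6500²/(2·0.8000) = 1.7016 m
person approaches 1.6000·(0.0600+2.0625) = 3.3960 m
margins: 0.0800+0.0250+0.0000 = 0.1050 m
S_min ≈ 0.0990+1.7016+3.3960+0.1050  ⇒  S_min = 3393/640 m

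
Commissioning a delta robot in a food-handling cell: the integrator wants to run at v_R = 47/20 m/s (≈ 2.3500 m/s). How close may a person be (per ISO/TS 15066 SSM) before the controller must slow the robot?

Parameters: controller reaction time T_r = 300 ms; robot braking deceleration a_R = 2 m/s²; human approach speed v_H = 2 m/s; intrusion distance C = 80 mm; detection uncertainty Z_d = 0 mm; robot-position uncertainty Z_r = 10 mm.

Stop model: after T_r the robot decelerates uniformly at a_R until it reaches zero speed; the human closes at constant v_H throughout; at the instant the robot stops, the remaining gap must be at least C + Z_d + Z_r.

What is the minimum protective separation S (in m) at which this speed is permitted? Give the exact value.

T_s = v_R/a_R = (47/20)/2 = 1.1750 s
robot covers v_R·T_r = 2.3500·0.3000 = 0.7050 m before braking
robot under decel: 2.3500²/(2·2.0000) = 1.3806 m
human closes 2.0000·1.4750 = 2.9500 m
margins: 0.0800+0.0000+0.0100 = 0.0900 m
S_min ≈ 0.7050+1.3806+2.9500+0.0900  ⇒  S_min = 8201/1600 m

S_min = 8201/1600 m = 5.1256 m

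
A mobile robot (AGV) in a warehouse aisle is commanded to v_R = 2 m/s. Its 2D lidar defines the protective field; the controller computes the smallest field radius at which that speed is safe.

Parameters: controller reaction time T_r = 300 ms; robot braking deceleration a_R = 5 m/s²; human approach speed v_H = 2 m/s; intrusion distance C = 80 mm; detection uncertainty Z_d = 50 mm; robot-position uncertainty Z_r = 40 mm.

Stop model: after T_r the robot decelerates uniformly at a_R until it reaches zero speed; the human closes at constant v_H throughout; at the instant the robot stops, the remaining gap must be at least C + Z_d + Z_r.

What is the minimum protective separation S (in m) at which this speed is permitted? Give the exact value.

S_min = 257/100 m = 2.5700 m

braking lasts T_s = 2/5 = 0.4000 s
reaction-phase robot travel = 2.0000·0.3000 = 0.6000 m
robot under decel: 2.0000²/(2·5.0000) = 0.4000 m
person approaches 2.0000·(0.3000+0.4000) = 1.4000 m
margins: 0.0800+0.0500+0.0400 = 0.1700 m
S_min ≈ 0.6000+0.4000+1.4000+0.1700  ⇒  S_min = 257/100 m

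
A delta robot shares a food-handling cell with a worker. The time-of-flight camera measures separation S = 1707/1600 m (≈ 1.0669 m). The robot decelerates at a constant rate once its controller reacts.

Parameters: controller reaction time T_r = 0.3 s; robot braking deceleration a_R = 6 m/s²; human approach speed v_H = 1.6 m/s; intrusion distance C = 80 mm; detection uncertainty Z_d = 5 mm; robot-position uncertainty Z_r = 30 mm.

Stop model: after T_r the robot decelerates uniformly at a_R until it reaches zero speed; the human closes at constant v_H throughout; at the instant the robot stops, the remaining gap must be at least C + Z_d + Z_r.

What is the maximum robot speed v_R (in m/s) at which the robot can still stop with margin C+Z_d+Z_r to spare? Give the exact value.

collect terms ⇒ (1/12)·v_R² + (17/30)·v_R + (-151/320) = 0
  disc = (17/30)² − 4·(1/12)·(-151/320) = 6889/14400 ; √disc = 83/120
  v_R = (−(17/30) + 83/120) / (2·(1/12)) = 3/4 m/s
check:
T_s = v_R/a_R = (3/4)/6 = 0.1250 s
robot in T_r: 0.7500·0.3000 = 0.2250 m
robot covers 0.7500·0.1250 − ½·6.0000·0.1250² = 0.0469 m while stopping
human closes 1.6000·0.4250 = 0.6800 m
residual clearance needed = 0.0800+0.0050+0.0300 = 0.1150 m
sum ≈ 0.2250+0.0469+0.6800+0.1150 ≈ 1.0669 m = S ✓

v_R_max = 3/4 m/s = 0.7500 m/s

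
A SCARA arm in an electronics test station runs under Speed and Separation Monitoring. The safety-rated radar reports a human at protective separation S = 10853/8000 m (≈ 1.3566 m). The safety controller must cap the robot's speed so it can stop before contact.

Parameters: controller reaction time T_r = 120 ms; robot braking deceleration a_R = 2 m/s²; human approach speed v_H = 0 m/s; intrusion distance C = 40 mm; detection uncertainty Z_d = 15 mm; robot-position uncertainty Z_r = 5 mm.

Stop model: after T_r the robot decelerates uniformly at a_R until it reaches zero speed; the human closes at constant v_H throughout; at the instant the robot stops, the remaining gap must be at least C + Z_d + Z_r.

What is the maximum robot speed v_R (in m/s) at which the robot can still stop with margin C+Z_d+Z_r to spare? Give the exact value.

v_R_max = 41/20 m/s = 2.0500 m/s

collect terms ⇒ (1/4)·v_R² + (3/25)·v_R + (-10373/8000) = 0
  disc = (3/25)² − 4·(1/4)·(-10373/8000) = 52441/40000 ; √disc = 229/200
  v_R = (−(3/25) + 229/200) / (2·(1/4)) = 41/20 m/s
check:
braking lasts T_s = (41/20)/2 = 1.0250 s
reaction-phase robot travel = 2.0500·0.1200 = 0.2460 m
robot under decel: 2.0500²/(2·2.0000) = 1.0506 m
human closes 0.0000·1.1450 = 0.0000 m
residual clearance needed = 0.0400+0.0150+0.0050 = 0.0600 m
sum ≈ 0.2460+1.0506+0.0000+0.0600 ≈ 1.3566 m = S ✓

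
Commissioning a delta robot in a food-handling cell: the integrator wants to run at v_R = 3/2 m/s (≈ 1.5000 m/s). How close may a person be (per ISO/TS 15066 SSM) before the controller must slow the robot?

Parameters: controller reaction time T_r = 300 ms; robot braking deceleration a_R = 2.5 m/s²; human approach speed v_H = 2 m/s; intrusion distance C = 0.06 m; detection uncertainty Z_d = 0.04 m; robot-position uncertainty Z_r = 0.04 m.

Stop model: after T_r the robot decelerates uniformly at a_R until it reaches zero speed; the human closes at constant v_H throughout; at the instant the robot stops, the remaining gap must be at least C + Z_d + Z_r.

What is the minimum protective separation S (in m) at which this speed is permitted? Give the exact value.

T_s = v_R/a_R = (3/2)/(5/2) = 0.6000 s
robot covers v_R·T_r = 1.5000·0.3000 = 0.4500 m before braking
robot under decel: 1.5000²/(2·2.5000) = 0.4500 m
person approaches 2.0000·(0.3000+0.6000) = 1.8000 m
residual clearance needed = 0.0600+0.0400+0.0400 = 0.1400 m
S_min ≈ 0.4500+0.4500+1.8000+0.1400  ⇒  S_min = 71/25 m

S_min = 71/25 m = 2.8400 m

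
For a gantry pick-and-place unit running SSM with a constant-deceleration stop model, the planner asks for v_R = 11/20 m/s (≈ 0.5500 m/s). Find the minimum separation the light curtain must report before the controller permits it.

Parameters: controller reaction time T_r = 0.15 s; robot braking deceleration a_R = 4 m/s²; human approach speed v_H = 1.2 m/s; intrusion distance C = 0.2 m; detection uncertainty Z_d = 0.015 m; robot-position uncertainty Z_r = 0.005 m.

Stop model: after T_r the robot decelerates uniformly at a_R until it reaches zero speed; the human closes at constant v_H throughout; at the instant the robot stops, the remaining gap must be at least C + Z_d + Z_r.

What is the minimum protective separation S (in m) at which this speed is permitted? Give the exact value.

S_min = 2193/3200 m = 0.6853 m

braking lasts T_s = (11/20)/4 = 0.1375 s
robot in T_r: 0.5500·0.1500 = 0.0825 m
braking distance = 0.5500²/(2·4.0000) = 0.0378 m
human closes 1.2000·0.2875 = 0.3450 m
margins: 0.2000+0.0150+0.0050 = 0.2200 m
S_min ≈ 0.0825+0.0378+0.3450+0.2200  ⇒  S_min = 2193/3200 m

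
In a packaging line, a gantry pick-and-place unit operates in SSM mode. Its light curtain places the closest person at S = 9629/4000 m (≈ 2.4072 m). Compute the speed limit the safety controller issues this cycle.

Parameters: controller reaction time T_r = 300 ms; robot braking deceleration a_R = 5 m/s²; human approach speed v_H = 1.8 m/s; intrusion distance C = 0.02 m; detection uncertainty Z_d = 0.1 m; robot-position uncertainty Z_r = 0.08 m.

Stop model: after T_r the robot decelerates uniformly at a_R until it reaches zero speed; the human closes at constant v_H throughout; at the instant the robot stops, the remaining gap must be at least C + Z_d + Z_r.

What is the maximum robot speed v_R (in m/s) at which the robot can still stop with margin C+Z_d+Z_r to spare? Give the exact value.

quadratic (1/10)·v² + (33/50)·v + (-6669/4000) = 0
  disc = (33/50)² − 4·(1/10)·(-6669/4000) = 441/400 ; √disc = 21/20
  v_R = (−(33/50) + 21/20) / (2·(1/10)) = 39/20 m/s
check:
T_s = v_R/a_R = (39/20)/5 = 0.3900 s
robot covers v_R·T_r = 1.9500·0.3000 = 0.5850 m before braking
robot covers 1.9500·0.3900 − ½·5.0000·0.3900² = 0.3802 m while stopping
person approaches 1.8000·(0.3000+0.3900) = 1.2420 m
residual clearance needed = 0.0200+0.1000+0.0800 = 0.2000 m
sum ≈ 0.5850+0.3802+1.2420+0.2000 ≈ 2.4072 m = S ✓

v_R_max = 39/20 m/s = 1.9500 m/s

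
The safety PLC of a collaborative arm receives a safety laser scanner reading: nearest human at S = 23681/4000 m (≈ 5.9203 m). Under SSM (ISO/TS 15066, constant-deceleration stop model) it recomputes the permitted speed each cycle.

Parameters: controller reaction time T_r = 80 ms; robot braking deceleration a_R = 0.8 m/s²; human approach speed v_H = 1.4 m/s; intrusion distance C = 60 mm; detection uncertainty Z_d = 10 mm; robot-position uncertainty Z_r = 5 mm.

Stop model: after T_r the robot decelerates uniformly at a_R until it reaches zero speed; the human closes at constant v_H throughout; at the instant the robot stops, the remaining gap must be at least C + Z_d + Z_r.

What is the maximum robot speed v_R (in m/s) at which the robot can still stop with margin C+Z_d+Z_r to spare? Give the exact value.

quadratic (5/8)·v² + (183/100)·v + (-22933/4000) = 0
  disc = (183/100)² − 4·(5/8)·(-22933/4000) = 707281/40000 ; √disc = 841/200
  v_R = (−(183/100) + 841/200) / (2·(5/8)) = 19/10 m/s
check:
T_s = v_R/a_R = (19/10)/(4/5) = 2.3750 s
robot covers v_R·T_r = 1.9000·0.0800 = 0.1520 m before braking
braking distance = 1.9000²/(2·0.8000) = 2.2563 m
human over T_r+T_s: 1.4000·(0.0800+2.3750) = 3.4370 m
margins: 0.0600+0.0100+0.0050 = 0.0750 m
sum ≈ 0.1520+2.2563+3.4370+0.0750 ≈ 5.9203 m = S ✓

v_R_max = 19/10 m/s = 1.9000 m/s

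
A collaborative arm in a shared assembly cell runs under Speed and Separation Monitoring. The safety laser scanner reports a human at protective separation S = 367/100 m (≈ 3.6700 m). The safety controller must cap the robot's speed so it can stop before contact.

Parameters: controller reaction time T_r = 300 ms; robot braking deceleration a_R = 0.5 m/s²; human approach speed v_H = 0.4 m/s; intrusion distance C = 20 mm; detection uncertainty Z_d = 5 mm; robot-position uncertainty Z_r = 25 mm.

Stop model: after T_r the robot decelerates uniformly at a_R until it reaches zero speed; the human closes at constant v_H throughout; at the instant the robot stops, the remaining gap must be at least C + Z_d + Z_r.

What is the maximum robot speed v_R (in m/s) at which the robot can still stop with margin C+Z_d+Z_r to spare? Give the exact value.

quadratic (1)·v² + (11/10)·v + (-7/2) = 0
  disc = (11/10)² − 4·(1)·(-7/2) = 1521/100 ; √disc = 39/10
  v_R = (−(11/10) + 39/10) / (2·(1)) = 7/5 m/s
check:
T_s = v_R/a_R = (7/5)/(1/2) = 2.8000 s
reaction-phase robot travel = 1.4000·0.3000 = 0.4200 m
robot under decel: 1.4000²/(2·0.5000) = 1.9600 m
person approaches 0.4000·(0.3000+2.8000) = 1.2400 m
C+Z_d+Z_r = 0.0200+0.0050+0.0250 = 0.0500 m
sum ≈ 0.4200+1.9600+1.2400+0.0500 ≈ 3.6700 m = S ✓

v_R_max = 7/5 m/s = 1.4000 m/s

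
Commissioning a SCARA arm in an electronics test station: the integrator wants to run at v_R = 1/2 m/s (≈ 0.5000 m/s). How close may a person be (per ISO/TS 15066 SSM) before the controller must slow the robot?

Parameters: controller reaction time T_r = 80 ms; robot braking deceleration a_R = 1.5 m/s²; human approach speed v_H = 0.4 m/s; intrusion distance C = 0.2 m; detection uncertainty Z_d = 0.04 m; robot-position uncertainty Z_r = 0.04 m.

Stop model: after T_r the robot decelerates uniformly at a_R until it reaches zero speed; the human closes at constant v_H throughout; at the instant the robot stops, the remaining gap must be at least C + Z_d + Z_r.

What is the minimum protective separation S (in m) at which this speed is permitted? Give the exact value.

stop time T_s = (1/2)/(3/2) = 0.3333 s
reaction-phase robot travel = 0.5000·0.0800 = 0.0400 m
robot covers 0.5000·0.3333 − ½·1.5000·0.3333² = 0.0833 m while stopping
human closes 0.4000·0.4133 = 0.1653 m
residual clearance needed = 0.2000+0.0400+0.0400 = 0.2800 m
S_min ≈ 0.0400+0.0833+0.1653+0.2800  ⇒  S_min = 853/1500 m

S_min = 853/1500 m = 0.5687 m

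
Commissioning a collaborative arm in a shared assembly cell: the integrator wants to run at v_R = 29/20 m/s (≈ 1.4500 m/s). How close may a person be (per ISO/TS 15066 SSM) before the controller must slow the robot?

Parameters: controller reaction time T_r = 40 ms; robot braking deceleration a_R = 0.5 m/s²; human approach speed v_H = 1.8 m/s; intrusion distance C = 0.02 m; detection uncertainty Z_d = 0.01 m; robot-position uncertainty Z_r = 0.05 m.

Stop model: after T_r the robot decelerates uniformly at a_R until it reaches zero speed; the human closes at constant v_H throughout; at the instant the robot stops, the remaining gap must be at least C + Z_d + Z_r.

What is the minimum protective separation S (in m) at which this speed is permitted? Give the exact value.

T_s = v_R/a_R = (29/20)/(1/2) = 2.9000 s
robot covers v_R·T_r = 1.4500·0.0400 = 0.0580 m before braking
braking distance = 1.4500²/(2·0.5000) = 2.1025 m
human closes 1.8000·2.9400 = 5.2920 m
margins: 0.0200+0.0100+0.0500 = 0.0800 m
S_min ≈ 0.0580+2.1025+5.2920+0.0800  ⇒  S_min = 3013/400 m

S_min = 3013/400 m = 7.5325 m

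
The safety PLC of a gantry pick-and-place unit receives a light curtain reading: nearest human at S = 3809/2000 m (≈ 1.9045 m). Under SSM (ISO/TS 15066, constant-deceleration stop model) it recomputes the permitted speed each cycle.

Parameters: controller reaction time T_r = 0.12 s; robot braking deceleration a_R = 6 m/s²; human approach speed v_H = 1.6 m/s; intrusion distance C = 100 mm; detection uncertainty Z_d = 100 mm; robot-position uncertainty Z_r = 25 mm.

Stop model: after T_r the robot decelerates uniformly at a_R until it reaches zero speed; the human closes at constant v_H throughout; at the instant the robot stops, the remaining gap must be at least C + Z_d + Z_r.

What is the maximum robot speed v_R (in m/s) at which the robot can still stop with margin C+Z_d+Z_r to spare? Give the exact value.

v_R_max = 5/2 m/s = 2.5000 m/s

collect terms ⇒ (1/12)·v_R² + (29/75)·v_R + (-119/80) = 0
  disc = (29/75)² − 4·(1/12)·(-119/80) = 58081/90000 ; √disc = 241/300
  v_R = (−(29/75) + 241/300) / (2·(1/12)) = 5/2 m/s
check:
braking lasts T_s = (5/2)/6 = 0.4167 s
robot covers v_R·T_r = 2.5000·0.1200 = 0.3000 m before braking
braking distance = 2.5000²/(2·6.0000) = 0.5208 m
person approaches 1.6000·(0.1200+0.4167) = 0.8587 m
residual clearance needed = 0.1000+0.1000+0.0250 = 0.2250 m
sum ≈ 0.3000+0.5208+0.8587+0.2250 ≈ 1.9045 m = S ✓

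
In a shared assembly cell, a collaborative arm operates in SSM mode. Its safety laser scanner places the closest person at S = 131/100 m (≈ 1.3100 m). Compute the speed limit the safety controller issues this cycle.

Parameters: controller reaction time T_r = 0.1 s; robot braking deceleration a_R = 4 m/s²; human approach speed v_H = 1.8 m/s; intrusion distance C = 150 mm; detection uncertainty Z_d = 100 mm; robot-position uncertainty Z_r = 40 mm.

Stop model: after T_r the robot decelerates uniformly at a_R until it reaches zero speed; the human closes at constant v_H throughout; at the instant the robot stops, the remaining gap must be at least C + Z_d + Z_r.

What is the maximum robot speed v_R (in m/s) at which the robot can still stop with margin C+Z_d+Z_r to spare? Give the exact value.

at the boundary: (1/8)·v² + (11/20)·v + (-21/25) = 0
  disc = (11/20)² − 4·(1/8)·(-21/25) = 289/400 ; √disc = 17/20
  v_R = (−(11/20) + 17/20) / (2·(1/8)) = 6/5 m/s
check:
braking lasts T_s = (6/5)/4 = 0.3000 s
reaction-phase robot travel = 1.2000·0.1000 = 0.1200 m
braking distance = 1.2000²/(2·4.0000) = 0.1800 m
person approaches 1.8000·(0.1000+0.3000) = 0.7200 m
C+Z_d+Z_r = 0.1500+0.1000+0.0400 = 0.2900 m
sum ≈ 0.1200+0.1800+0.7200+0.2900 ≈ 1.3100 m = S ✓

v_R_max = 6/5 m/s = 1.2000 m/s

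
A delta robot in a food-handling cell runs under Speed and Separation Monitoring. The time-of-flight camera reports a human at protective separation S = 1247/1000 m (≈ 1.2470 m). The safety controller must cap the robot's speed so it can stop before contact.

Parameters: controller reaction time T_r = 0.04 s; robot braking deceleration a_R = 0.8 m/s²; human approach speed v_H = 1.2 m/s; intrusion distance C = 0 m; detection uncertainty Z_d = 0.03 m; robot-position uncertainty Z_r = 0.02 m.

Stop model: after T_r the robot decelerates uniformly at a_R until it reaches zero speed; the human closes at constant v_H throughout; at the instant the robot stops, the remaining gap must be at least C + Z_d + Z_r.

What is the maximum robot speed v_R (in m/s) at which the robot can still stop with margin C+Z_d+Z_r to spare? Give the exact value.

at the boundary: (5/8)·v² + (77/50)·v + (-1149/1000) = 0
  disc = (77/50)² − 4·(5/8)·(-1149/1000) = 52441/10000 ; √disc = 229/100
  v_R = (−(77/50) + 229/100) / (2·(5/8)) = 3/5 m/s
check:
braking lasts T_s = (3/5)/(4/5) = 0.7500 s
robot covers v_R·T_r = 0.6000·0.0400 = 0.0240 m before braking
braking distance = 0.6000²/(2·0.8000) = 0.2250 m
human over T_r+T_s: 1.2000·(0.0400+0.7500) = 0.9480 m
residual clearance needed = 0.0000+0.0300+0.0200 = 0.0500 m
sum ≈ 0.0240+0.2250+0.9480+0.0500 ≈ 1.2470 m = S ✓

v_R_max = 3/5 m/s = 0.6000 m/s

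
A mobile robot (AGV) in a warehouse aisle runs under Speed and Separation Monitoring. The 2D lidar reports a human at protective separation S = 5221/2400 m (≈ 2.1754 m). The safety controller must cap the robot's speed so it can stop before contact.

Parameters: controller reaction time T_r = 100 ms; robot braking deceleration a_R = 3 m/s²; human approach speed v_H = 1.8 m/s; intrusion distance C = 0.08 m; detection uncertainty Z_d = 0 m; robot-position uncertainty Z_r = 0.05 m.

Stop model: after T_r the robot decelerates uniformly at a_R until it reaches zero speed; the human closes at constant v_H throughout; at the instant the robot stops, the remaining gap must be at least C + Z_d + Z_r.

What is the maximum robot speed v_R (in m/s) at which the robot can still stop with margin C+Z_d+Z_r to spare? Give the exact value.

v_R_max = 37/20 m/s = 1.8500 m/s

at the boundary: (1/6)·v² + (7/10)·v + (-4477/2400) = 0
  disc = (7/10)² − 4·(1/6)·(-4477/2400) = 6241/3600 ; √disc = 79/60
  v_R = (−(7/10) + 79/60) / (2·(1/6)) = 37/20 m/s
check:
T_s = v_R/a_R = (37/20)/3 = 0.6167 s
robot covers v_R·T_r = 1.8500·0.1000 = 0.1850 m before braking
robot covers 1.8500·0.6167 − ½·3.0000·0.6167² = 0.5704 m while stopping
human closes 1.8000·0.7167 = 1.2900 m
margins: 0.0800+0.0000+0.0500 = 0.1300 m
sum ≈ 0.1850+0.5704+1.2900+0.1300 ≈ 2.1754 m = S ✓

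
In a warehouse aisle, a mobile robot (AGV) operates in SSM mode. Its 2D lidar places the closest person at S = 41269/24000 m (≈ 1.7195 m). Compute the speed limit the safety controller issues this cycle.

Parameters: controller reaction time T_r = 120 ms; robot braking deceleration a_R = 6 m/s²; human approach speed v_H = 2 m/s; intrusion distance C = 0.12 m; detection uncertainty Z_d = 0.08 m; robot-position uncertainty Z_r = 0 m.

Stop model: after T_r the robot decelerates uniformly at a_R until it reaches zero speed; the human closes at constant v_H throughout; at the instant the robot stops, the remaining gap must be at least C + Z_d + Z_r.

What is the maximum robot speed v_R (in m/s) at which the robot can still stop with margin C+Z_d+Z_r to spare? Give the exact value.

v_R_max = 41/20 m/s = 2.0500 m/s

quadratic (1/12)·v² + (34/75)·v + (-30709/24000) = 0
  disc = (34/75)² − 4·(1/12)·(-30709/24000) = 25281/40000 ; √disc = 159/200
  v_R = (−(34/75) + 159/200) / (2·(1/12)) = 41/20 m/s
check:
T_s = v_R/a_R = (41/20)/6 = 0.3417 s
robot covers v_R·T_r = 2.0500·0.1200 = 0.2460 m before braking
robot covers 2.0500·0.3417 − ½·6.0000·0.3417² = 0.3502 m while stopping
human over T_r+T_s: 2.0000·(0.1200+0.3417) = 0.9233 m
C+Z_d+Z_r = 0.1200+0.0800+0.0000 = 0.2000 m
sum ≈ 0.2460+0.3502+0.9233+0.2000 ≈ 1.7195 m = S ✓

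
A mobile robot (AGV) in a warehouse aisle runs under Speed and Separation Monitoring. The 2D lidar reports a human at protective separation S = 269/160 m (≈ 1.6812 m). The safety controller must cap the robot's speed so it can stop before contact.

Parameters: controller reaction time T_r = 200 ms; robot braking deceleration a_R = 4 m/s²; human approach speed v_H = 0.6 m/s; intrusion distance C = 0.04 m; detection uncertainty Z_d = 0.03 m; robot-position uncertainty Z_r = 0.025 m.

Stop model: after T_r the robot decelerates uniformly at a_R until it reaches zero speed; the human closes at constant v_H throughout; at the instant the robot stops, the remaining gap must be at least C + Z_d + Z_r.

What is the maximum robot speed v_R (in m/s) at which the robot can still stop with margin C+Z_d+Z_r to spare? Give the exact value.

at the boundary: (1/8)·v² + (7/20)·v + (-1173/800) = 0
  disc = (7/20)² − 4·(1/8)·(-1173/800) = 1369/1600 ; √disc = 37/40
  v_R = (−(7/20) + 37/40) / (2·(1/8)) = 23/10 m/s
check:
braking lasts T_s = (23/10)/4 = 0.5750 s
robot in T_r: 2.3000·0.2000 = 0.4600 m
robot under decel: 2.3000²/(2·4.0000) = 0.6613 m
person approaches 0.6000·(0.2000+0.5750) = 0.4650 m
margins: 0.0400+0.0300+0.0250 = 0.0950 m
sum ≈ 0.4600+0.6613+0.4650+0.0950 ≈ 1.6812 m = S ✓

v_R_max = 23/10 m/s = 2.3000 m/s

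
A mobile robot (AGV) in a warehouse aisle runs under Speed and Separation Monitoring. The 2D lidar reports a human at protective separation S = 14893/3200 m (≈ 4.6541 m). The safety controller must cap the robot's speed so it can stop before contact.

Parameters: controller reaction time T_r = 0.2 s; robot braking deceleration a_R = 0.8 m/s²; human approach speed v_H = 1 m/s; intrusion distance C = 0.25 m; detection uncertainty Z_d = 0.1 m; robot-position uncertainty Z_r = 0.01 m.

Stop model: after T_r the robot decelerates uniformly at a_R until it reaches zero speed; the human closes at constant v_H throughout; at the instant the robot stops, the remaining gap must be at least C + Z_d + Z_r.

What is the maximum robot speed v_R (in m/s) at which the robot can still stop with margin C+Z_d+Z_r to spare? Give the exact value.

v_R_max = 33/20 m/s = 1.6500 m/s

collect terms ⇒ (5/8)·v_R² + (29/20)·v_R + (-13101/3200) = 0
  disc = (29/20)² − 4·(5/8)·(-13101/3200) = 78961/6400 ; √disc = 281/80
  v_R = (−(29/20) + 281/80) / (2·(5/8)) = 33/20 m/s
check:
T_s = v_R/a_R = (33/20)/(4/5) = 2.0625 s
robot covers v_R·T_r = 1.6500·0.2000 = 0.3300 m before braking
robot covers 1.6500·2.0625 − ½·0.8000·2.0625² = 1.7016 m while stopping
human closes 1.0000·2.2625 = 2.2625 m
margins: 0.2500+0.1000+0.0100 = 0.3600 m
sum ≈ 0.3300+1.7016+2.2625+0.3600 ≈ 4.6541 m = S ✓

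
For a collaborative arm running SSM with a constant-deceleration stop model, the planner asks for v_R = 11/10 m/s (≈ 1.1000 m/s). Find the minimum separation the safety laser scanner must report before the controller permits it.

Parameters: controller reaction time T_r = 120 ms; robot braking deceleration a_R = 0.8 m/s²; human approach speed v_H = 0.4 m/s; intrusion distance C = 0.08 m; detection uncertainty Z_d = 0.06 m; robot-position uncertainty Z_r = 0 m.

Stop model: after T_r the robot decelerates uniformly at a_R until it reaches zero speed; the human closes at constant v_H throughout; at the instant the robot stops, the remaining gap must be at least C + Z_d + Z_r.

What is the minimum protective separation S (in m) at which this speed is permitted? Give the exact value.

S_min = 1301/800 m = 1.6262 m

stop time T_s = (11/10)/(4/5) = 1.3750 s
robot in T_r: 1.1000·0.1200 = 0.1320 m
robot covers 1.1000·1.3750 − ½·0.8000·1.3750² = 0.7562 m while stopping
person approaches 0.4000·(0.1200+1.3750) = 0.5980 m
margins: 0.0800+0.0600+0.0000 = 0.1400 m
S_min ≈ 0.1320+0.7562+0.5980+0.1400  ⇒  S_min = 1301/800 m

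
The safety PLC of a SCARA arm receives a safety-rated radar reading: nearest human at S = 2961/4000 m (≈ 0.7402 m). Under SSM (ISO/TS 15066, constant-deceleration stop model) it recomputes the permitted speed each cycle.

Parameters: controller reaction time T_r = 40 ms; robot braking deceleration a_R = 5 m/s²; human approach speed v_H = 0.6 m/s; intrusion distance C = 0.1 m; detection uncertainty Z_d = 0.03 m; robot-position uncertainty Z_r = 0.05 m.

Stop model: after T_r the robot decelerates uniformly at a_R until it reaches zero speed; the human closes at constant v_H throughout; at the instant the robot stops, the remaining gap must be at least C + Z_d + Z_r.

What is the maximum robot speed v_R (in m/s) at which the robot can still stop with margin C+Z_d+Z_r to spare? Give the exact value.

collect terms ⇒ (1/10)·v_R² + (4/25)·v_R + (-429/800) = 0
  disc = (4/25)² − 4·(1/10)·(-429/800) = 2401/10000 ; √disc = 49/100
  v_R = (−(4/25) + 49/100) / (2·(1/10)) = 33/20 m/s
check:
T_s = v_R/a_R = (33/20)/5 = 0.3300 s
robot covers v_R·T_r = 1.6500·0.0400 = 0.0660 m before braking
robot covers 1.6500·0.3300 − ½·5.0000·0.3300² = 0.2722 m while stopping
human closes 0.6000·0.3700 = 0.2220 m
C+Z_d+Z_r = 0.1000+0.0300+0.0500 = 0.1800 m
sum ≈ 0.0660+0.2722+0.2220+0.1800 ≈ 0.7402 m = S ✓

v_R_max = 33/20 m/s = 1.6500 m/s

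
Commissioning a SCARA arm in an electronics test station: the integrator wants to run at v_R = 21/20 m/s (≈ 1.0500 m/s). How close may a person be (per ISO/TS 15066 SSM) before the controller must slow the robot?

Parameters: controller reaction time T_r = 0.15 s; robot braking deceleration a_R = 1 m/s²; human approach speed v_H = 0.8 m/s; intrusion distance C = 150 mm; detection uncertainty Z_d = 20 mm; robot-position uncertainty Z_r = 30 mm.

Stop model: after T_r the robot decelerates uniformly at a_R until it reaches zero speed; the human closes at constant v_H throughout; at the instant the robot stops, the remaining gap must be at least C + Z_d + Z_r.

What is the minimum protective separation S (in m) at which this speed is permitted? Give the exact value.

S_min = 299/160 m = 1.8687 m

braking lasts T_s = (21/20)/1 = 1.0500 s
robot covers v_R·T_r = 1.0500·0.1500 = 0.1575 m before braking
robot under decel: 1.0500²/(2·1.0000) = 0.5513 m
human over T_r+T_s: 0.8000·(0.1500+1.0500) = 0.9600 m
residual clearance needed = 0.1500+0.0200+0.0300 = 0.2000 m
S_min ≈ 0.1575+0.5513+0.9600+0.2000  ⇒  S_min = 299/160 m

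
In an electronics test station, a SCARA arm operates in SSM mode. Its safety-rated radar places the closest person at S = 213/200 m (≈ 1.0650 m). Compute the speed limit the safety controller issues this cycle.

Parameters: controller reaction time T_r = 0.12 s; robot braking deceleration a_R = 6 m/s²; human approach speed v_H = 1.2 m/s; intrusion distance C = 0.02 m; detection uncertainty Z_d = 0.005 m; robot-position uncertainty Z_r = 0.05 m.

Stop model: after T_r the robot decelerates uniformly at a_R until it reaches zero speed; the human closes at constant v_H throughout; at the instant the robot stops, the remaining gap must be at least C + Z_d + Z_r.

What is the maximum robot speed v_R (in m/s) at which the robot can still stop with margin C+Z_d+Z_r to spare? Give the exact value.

collect terms ⇒ (1/12)·v_R² + (8/25)·v_R + (-423/500) = 0
  disc = (8/25)² − 4·(1/12)·(-423/500) = 961/2500 ; √disc = 31/50
  v_R = (−(8/25) + 31/50) / (2·(1/12)) = 9/5 m/s
check:
braking lasts T_s = (9/5)/6 = 0.3000 s
robot covers v_R·T_r = 1.8000·0.1200 = 0.2160 m before braking
robot under decel: 1.8000²/(2·6.0000) = 0.2700 m
human over T_r+T_s: 1.2000·(0.1200+0.3000) = 0.5040 m
C+Z_d+Z_r = 0.0200+0.0050+0.0500 = 0.0750 m
sum ≈ 0.2160+0.2700+0.5040+0.0750 ≈ 1.0650 m = S ✓

v_R_max = 9/5 m/s = 1.8000 m/s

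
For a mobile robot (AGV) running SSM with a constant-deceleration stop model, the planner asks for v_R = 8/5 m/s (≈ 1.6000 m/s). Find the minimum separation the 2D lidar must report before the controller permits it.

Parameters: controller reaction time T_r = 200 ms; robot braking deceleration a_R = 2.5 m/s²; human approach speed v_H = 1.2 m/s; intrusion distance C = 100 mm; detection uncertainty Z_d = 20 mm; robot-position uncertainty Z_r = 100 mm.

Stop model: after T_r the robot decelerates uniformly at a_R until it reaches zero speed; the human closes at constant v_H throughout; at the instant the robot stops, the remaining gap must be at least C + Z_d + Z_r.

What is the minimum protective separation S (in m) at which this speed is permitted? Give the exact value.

braking lasts T_s = (8/5)/(5/2) = 0.6400 s
robot in T_r: 1.6000·0.2000 = 0.3200 m
robot under decel: 1.6000²/(2·2.5000) = 0.5120 m
person approaches 1.2000·(0.2000+0.6400) = 1.0080 m
margins: 0.1000+0.0200+0.1000 = 0.2200 m
S_min ≈ 0.3200+0.5120+1.0080+0.2200  ⇒  S_min = 103/50 m

S_min = 103/50 m = 2.0600 m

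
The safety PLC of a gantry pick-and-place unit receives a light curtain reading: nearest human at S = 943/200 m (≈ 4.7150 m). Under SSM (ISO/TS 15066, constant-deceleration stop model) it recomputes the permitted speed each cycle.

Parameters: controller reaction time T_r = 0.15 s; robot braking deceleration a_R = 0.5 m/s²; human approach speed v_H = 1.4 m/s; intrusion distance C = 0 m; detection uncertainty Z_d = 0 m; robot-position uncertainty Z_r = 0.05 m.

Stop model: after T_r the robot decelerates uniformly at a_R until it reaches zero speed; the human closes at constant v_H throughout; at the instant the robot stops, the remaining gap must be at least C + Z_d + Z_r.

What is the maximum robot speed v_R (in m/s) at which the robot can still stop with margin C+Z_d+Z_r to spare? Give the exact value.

v_R_max = 11/10 m/s = 1.1000 m/s

collect terms ⇒ (1)·v_R² + (59/20)·v_R + (-891/200) = 0
  disc = (59/20)² − 4·(1)·(-891/200) = 10609/400 ; √disc = 103/20
  v_R = (−(59/20) + 103/20) / (2·(1)) = 11/10 m/s
check:
stop time T_s = (11/10)/(1/2) = 2.2000 s
reaction-phase robot travel = 1.1000·0.1500 = 0.1650 m
braking distance = 1.1000²/(2·0.5000) = 1.2100 m
person approaches 1.4000·(0.1500+2.2000) = 3.2900 m
residual clearance needed = 0.0000+0.0000+0.0500 = 0.0500 m
sum ≈ 0.1650+1.2100+3.2900+0.0500 ≈ 4.7150 m = S ✓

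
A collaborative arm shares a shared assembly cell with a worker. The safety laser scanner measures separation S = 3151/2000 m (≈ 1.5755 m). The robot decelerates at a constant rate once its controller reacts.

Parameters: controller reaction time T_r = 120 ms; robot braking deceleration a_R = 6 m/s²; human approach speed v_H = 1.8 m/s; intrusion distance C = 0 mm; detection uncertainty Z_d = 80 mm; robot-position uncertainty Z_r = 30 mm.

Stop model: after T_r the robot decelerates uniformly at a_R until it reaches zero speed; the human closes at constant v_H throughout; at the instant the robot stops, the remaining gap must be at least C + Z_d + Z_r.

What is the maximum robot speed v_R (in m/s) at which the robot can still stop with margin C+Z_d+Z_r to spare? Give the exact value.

at the boundary: (1/12)·v² + (21/50)·v + (-2499/2000) = 0
  disc = (21/50)² − 4·(1/12)·(-2499/2000) = 5929/10000 ; √disc = 77/100
  v_R = (−(21/50) + 77/100) / (2·(1/12)) = 21/10 m/s
check:
braking lasts T_s = (21/10)/6 = 0.3500 s
reaction-phase robot travel = 2.1000·0.1200 = 0.2520 m
robot covers 2.1000·0.3500 − ½·6.0000·0.3500² = 0.3675 m while stopping
human over T_r+T_s: 1.8000·(0.1200+0.3500) = 0.8460 m
margins: 0.0000+0.0800+0.0300 = 0.1100 m
sum ≈ 0.2520+0.3675+0.8460+0.1100 ≈ 1.5755 m = S ✓

v_R_max = 21/10 m/s = 2.1000 m/s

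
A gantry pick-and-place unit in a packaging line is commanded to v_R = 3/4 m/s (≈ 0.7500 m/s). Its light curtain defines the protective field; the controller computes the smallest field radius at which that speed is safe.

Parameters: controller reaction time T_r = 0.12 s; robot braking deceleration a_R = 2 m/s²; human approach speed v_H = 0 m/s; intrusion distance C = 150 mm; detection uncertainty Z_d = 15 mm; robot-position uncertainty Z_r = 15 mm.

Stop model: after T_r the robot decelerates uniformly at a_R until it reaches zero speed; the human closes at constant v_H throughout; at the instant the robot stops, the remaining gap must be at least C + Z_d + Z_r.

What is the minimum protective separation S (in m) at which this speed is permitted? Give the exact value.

S_min = 657/1600 m = 0.4106 m

stop time T_s = (3/4)/2 = 0.3750 s
robot covers v_R·T_r = 0.7500·0.1200 = 0.0900 m before braking
braking distance = 0.7500²/(2·2.0000) = 0.1406 m
human over T_r+T_s: 0.0000·(0.1200+0.3750) = 0.0000 m
residual clearance needed = 0.1500+0.0150+0.0150 = 0.1800 m
S_min ≈ 0.0900+0.1406+0.0000+0.1800  ⇒  S_min = 657/1600 m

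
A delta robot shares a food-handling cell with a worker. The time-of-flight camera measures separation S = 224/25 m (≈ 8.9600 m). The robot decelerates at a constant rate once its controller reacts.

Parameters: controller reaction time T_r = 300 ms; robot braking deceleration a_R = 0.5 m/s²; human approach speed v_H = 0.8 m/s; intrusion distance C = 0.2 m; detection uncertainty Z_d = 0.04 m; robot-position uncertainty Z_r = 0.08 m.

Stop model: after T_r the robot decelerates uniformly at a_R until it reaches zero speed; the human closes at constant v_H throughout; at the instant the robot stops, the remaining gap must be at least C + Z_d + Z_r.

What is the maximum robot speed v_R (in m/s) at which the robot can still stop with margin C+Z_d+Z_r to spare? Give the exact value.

v_R_max = 21/10 m/s = 2.1000 m/s

at the boundary: (1)·v² + (19/10)·v + (-42/5) = 0
  disc = (19/10)² − 4·(1)·(-42/5) = 3721/100 ; √disc = 61/10
  v_R = (−(19/10) + 61/10) / (2·(1)) = 21/10 m/s
check:
T_s = v_R/a_R = (21/10)/(1/2) = 4.2000 s
reaction-phase robot travel = 2.1000·0.3000 = 0.6300 m
robot under decel: 2.1000²/(2·0.5000) = 4.4100 m
person approaches 0.8000·(0.3000+4.2000) = 3.6000 m
C+Z_d+Z_r = 0.2000+0.0400+0.0800 = 0.3200 m
sum ≈ 0.6300+4.4100+3.6000+0.3200 ≈ 8.9600 m = S ✓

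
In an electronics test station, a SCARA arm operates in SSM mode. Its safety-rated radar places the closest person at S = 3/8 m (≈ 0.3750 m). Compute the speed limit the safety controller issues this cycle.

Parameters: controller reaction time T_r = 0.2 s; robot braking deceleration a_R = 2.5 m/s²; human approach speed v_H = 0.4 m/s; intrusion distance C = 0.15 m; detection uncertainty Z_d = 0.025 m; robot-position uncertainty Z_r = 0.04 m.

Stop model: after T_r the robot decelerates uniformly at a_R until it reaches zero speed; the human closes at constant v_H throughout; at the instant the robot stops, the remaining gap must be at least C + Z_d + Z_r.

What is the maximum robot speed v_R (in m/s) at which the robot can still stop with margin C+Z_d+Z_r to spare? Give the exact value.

at the boundary: (1/5)·v² + (9/25)·v + (-2/25) = 0
  disc = (9/25)² − 4·(1/5)·(-2/25) = 121/625 ; √disc = 11/25
  v_R = (−(9/25) + 11/25) / (2·(1/5)) = 1/5 m/s
check:
T_s = v_R/a_R = (1/5)/(5/2) = 0.0800 s
robot in T_r: 0.2000·0.2000 = 0.0400 m
robot under decel: 0.2000²/(2·2.5000) = 0.0080 m
human over T_r+T_s: 0.4000·(0.2000+0.0800) = 0.1120 m
margins: 0.1500+0.0250+0.0400 = 0.2150 m
sum ≈ 0.0400+0.0080+0.1120+0.2150 ≈ 0.3750 m = S ✓

v_R_max = 1/5 m/s = 0.2000 m/s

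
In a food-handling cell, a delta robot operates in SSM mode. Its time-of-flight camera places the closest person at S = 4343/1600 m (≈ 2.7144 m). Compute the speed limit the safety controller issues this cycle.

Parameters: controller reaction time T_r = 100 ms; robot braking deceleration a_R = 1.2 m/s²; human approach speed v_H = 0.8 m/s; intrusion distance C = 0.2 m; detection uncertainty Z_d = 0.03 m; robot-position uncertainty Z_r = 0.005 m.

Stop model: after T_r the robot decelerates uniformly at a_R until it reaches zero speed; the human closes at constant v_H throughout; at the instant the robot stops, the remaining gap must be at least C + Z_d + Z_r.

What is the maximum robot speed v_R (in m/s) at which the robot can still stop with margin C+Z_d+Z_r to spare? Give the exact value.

collect terms ⇒ (5/12)·v_R² + (23/30)·v_R + (-3839/1600) = 0
  disc = (23/30)² − 4·(5/12)·(-3839/1600) = 66049/14400 ; √disc = 257/120
  v_R = (−(23/30) + 257/120) / (2·(5/12)) = 33/20 m/s
check:
T_s = v_R/a_R = (33/20)/(6/5) = 1.3750 s
robot in T_r: 1.6500·0.1000 = 0.1650 m
robot under decel: 1.6500²/(2·1.2000) = 1.1344 m
person approaches 0.8000·(0.1000+1.3750) = 1.1800 m
margins: 0.2000+0.0300+0.0050 = 0.2350 m
sum ≈ 0.1650+1.1344+1.1800+0.2350 ≈ 2.7144 m = S ✓

v_R_max = 33/20 m/s = 1.6500 m/s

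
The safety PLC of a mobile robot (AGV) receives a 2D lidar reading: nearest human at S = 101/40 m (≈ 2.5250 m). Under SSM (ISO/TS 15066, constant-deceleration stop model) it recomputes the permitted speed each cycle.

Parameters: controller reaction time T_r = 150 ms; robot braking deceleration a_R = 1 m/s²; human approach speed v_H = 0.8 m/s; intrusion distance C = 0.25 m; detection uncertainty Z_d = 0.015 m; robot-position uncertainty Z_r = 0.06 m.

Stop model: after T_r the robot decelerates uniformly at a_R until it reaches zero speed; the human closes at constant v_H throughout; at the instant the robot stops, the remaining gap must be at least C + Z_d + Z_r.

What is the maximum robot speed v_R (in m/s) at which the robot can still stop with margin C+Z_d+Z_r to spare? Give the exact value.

v_R_max = 13/10 m/s = 1.3000 m/s

at the boundary: (1/2)·v² + (19/20)·v + (-52/25) = 0
  disc = (19/20)² − 4·(1/2)·(-52/25) = 81/16 ; √disc = 9/4
  v_R = (−(19/20) + 9/4) / (2·(1/2)) = 13/10 m/s
check:
T_s = v_R/a_R = (13/10)/1 = 1.3000 s
robot covers v_R·T_r = 1.3000·0.1500 = 0.1950 m before braking
robot under decel: 1.3000²/(2·1.0000) = 0.8450 m
human closes 0.8000·1.4500 = 1.1600 m
margins: 0.2500+0.0150+0.0600 = 0.3250 m
sum ≈ 0.1950+0.8450+1.1600+0.3250 ≈ 2.5250 m = S ✓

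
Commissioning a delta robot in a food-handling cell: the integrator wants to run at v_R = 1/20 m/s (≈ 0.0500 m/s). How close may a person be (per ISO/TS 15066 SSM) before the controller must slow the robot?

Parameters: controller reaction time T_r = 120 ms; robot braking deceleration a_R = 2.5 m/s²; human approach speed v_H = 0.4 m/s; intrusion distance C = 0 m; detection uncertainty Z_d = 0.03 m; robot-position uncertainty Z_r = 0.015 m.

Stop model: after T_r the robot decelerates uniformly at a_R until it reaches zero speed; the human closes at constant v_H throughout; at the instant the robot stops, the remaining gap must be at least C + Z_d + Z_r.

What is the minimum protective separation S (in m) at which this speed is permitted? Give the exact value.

T_s = v_R/a_R = (1/20)/(5/2) = 0.0200 s
robot in T_r: 0.0500·0.1200 = 0.0060 m
robot covers 0.0500·0.0200 − ½·2.5000·0.0200² = 0.0005 m while stopping
human over T_r+T_s: 0.4000·(0.1200+0.0200) = 0.0560 m
residual clearance needed = 0.0000+0.0300+0.0150 = 0.0450 m
S_min ≈ 0.0060+0.0005+0.0560+0.0450  ⇒  S_min = 43/400 m

S_min = 43/400 m = 0.1075 m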